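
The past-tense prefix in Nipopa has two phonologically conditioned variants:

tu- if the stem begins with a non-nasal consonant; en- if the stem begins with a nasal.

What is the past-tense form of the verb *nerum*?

The first consonant of *nerum* is /n/, which is a nasal, so the prefix is en-, giving *ennerum*.

ennerum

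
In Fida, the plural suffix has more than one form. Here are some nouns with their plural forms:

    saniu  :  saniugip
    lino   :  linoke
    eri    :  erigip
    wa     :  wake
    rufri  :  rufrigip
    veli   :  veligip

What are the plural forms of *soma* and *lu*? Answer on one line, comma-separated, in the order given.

The suffix is conditioned by the last vowel: -gip when the last vowel of the stem is a high vowel (*saniu*, *eri*, *rufri*, *veli*); -ke when the last vowel of the stem is a non-high vowel (*lino*, *wa*).
The last vowel of *soma* is /a/, which is a non-high vowel, so the suffix is -ke, giving *somake*.
The last vowel of *lu* is /u/, which is a high vowel, so the suffix is -gip, giving *lugip*.

somake, lugip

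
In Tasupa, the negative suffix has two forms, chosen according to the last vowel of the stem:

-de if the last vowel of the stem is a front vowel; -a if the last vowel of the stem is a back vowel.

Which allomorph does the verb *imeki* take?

Since the last vowel of *imeki* is /i/ (a front vowel), it takes -de.

-de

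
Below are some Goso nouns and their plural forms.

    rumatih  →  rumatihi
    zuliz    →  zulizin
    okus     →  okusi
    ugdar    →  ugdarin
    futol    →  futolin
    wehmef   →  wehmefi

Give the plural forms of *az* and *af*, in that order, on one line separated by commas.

azin, afi

The pattern is voicing of the final consonant: -i when the stem ends in a voiceless consonant (*rumatih*, *okus*, *wehmef*); -in when the stem ends in a voiced consonant (*zuliz*, *ugdar*, *futol*).
The final consonant of *az* is /z/, which is voiced, so the suffix is -in, giving *azin*.
Since the final consonant of *af* is /f/ (voiceless), it takes -i, giving *afi*.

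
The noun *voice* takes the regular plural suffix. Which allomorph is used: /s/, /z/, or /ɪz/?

/ɪz/

The stem *voice* ends in a sibilant (/s, z, ʃ, ʒ, tʃ, dʒ/).
The plural suffix surfaces as /ɪz/ after sibilants, /s/ after other voiceless consonants, and /z/ after other voiced sounds.
So the plural -s on *voice* is pronounced /ɪz/.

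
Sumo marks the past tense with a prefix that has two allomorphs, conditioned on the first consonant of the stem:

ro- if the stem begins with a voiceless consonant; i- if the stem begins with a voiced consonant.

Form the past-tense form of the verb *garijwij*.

Since the first consonant of *garijwij* is /g/ (voiced), it takes i-, giving *igarijwij*.

igarijwij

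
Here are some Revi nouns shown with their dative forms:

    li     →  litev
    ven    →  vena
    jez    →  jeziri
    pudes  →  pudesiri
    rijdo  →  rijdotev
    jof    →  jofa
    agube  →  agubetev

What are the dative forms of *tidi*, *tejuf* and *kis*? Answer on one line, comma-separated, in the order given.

The suffix is conditioned by the final sound: -iri when the stem ends in a sibilant (*jez*, *pudes*); -a when the stem ends in a non-sibilant consonant (*ven*, *jof*); -tev when the stem ends in a vowel (*li*, *rijdo*, *agube*).
*tidi* — final sound /i/ (a vowel) → -tev → *tiditev*.
The final sound of *tejuf* is /f/, which is a non-sibilant consonant, so the suffix is -a, giving *tejufa*.
The final sound of *kis* is /s/, which is a sibilant, so the suffix is -iri, giving *kisiri*.

tiditev, tejufa, kisiri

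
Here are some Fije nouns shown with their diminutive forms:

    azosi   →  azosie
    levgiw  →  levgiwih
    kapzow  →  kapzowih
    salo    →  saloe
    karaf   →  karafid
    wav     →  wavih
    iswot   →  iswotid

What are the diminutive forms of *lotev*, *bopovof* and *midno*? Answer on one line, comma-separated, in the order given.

The pattern is voicing of the final sound: -id when the stem ends in a voiceless consonant (*karaf*, *iswot*); -ih when the stem ends in a voiced consonant (*levgiw*, *kapzow*, *wav*); -e when the stem ends in a vowel (*azosi*, *salo*).
*lotev*: final sound = /v/, a voiced consonant → -ih → *lotevih*.
Since the final sound of *bopovof* is /f/ (a voiceless consonant), it takes -id, giving *bopovofid*.
Since the final sound of *midno* is /o/ (a vowel), it takes -e, giving *midnoe*.

lotevih, bopovofid, midnoe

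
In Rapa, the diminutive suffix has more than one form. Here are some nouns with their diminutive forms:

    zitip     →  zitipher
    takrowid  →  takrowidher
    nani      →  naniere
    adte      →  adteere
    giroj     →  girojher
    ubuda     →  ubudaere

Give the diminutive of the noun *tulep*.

The alternation tracks the final sound of the stem — -her when the stem ends in a consonant (*zitip*, *takrowid*, *giroj*); -ere when the stem ends in a vowel (*nani*, *adte*, *ubuda*).
*tulep* — final sound /p/ (a consonant) → -her → *tulepher*.

tulepher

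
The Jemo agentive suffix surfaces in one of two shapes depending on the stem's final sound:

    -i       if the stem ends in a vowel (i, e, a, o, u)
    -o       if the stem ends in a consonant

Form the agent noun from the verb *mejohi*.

*mejohi*: final sound = /i/, a vowel → -i → *mejohii*.

mejohii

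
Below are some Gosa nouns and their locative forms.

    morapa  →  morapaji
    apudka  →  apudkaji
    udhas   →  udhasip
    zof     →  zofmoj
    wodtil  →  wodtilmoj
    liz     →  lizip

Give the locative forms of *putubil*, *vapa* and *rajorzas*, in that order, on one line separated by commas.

putubilmoj, vapaji, rajorzasip

Looking at the final sound of each stem: -ip when the stem ends in a sibilant (*udhas*, *liz*); -moj when the stem ends in a non-sibilant consonant (*zof*, *wodtil*); -ji when the stem ends in a vowel (*morapa*, *apudka*).
Since the final sound of *putubil* is /l/ (a non-sibilant consonant), it takes -moj, giving *putubilmoj*.
*vapa*: final sound = /a/, a vowel → -ji → *vapaji*.
*rajorzas* — final sound /s/ (a sibilant) → -ip → *rajorzasip*.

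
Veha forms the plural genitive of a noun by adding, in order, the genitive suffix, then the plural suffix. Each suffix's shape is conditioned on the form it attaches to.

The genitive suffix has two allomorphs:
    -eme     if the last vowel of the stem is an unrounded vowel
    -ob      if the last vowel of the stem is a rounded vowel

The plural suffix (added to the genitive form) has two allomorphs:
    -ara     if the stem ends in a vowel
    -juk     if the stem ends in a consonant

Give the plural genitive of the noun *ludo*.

ludoobjuk

*ludo* — last vowel /o/ (a rounded vowel) → -ob → *ludoob*.
The final sound of the genitive form *ludoob* is /b/, which is a consonant, so the plural suffix is -juk, giving *ludoobjuk*.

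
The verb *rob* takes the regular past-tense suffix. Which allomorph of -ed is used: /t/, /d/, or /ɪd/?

The stem *rob* ends in a voiced sound other than /d/.
The -ed suffix is realized as /ɪd/ after /t, d/; as /t/ after other voiceless consonants; and as /d/ after other voiced sounds.
So -ed on *rob* is pronounced /d/.

/d/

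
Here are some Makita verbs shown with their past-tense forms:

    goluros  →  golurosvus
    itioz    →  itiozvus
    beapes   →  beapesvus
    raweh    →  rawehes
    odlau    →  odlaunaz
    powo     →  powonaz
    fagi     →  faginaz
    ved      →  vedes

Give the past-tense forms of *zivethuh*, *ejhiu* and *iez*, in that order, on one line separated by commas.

The suffix is conditioned by the final sound: -vus when the stem ends in a sibilant (*goluros*, *itioz*, *beapes*); -es when the stem ends in a non-sibilant consonant (*raweh*, *ved*); -naz when the stem ends in a vowel (*odlau*, *powo*, *fagi*).
The final sound of *zivethuh* is /h/, which is a non-sibilant consonant, so the suffix is -es, giving *zivethuhes*.
The final sound of *ejhiu* is /u/, which is a vowel, so the suffix is -naz, giving *ejhiunaz*.
The final sound of *iez* is /z/, which is a sibilant, so the suffix is -vus, giving *iezvus*.

zivethuhes, ejhiunaz, iezvus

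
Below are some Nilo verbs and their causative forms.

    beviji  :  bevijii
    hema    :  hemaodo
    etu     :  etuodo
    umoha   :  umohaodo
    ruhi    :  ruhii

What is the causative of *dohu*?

The suffix is conditioned by the last vowel: -i when the last vowel of the stem is a front vowel (*beviji*, *ruhi*); -odo when the last vowel of the stem is a back vowel (*hema*, *etu*, *umoha*).
*dohu*: last vowel = /u/, a back vowel → -odo → *dohuodo*.

dohuodo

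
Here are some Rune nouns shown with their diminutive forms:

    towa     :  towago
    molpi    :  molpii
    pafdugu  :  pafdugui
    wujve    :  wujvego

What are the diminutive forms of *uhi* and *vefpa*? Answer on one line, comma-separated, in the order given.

uhii, vefpago

Looking at the last vowel of each stem: -i when the last vowel of the stem is a high vowel (*molpi*, *pafdugu*); -go when the last vowel of the stem is a non-high vowel (*towa*, *wujve*).
The last vowel of *uhi* is /i/, which is a high vowel, so the suffix is -i, giving *uhii*.
Since the last vowel of *vefpa* is /a/ (a non-high vowel), it takes -go, giving *vefpago*.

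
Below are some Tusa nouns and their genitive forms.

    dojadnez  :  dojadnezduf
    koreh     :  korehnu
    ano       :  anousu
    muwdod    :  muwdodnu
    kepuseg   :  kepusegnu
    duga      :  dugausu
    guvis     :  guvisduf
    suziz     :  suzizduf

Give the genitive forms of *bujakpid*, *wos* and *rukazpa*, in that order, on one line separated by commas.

bujakpidnu, wosduf, rukazpausu

The alternation tracks the final sound of the stem — -duf when the stem ends in a sibilant (*dojadnez*, *guvis*, *suziz*); -nu when the stem ends in a non-sibilant consonant (*koreh*, *muwdod*, *kepuseg*); -usu when the stem ends in a vowel (*ano*, *duga*).
*bujakpid* — final sound /d/ (a non-sibilant consonant) → -nu → *bujakpidnu*.
The final sound of *wos* is /s/, which is a sibilant, so the suffix is -duf, giving *wosduf*.
*rukazpa* — final sound /a/ (a vowel) → -usu → *rukazpausu*.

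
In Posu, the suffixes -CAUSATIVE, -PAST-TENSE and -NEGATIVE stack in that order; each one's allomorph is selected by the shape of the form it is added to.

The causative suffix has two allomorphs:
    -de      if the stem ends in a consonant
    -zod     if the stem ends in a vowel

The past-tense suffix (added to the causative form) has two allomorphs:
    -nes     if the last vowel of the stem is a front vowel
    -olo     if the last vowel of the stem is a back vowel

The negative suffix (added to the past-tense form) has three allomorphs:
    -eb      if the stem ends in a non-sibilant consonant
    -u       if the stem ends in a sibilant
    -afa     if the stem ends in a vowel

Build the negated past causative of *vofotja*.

*vofotja* — final sound /a/ (a vowel) → -zod → *vofotjazod*.
The last vowel of the causative form *vofotjazod* is /o/, which is a back vowel, so the past-tense suffix is -olo, giving *vofotjazodolo*.
The past-tense form *vofotjazodolo*: final sound = /o/, a vowel → -afa → *vofotjazodoloafa*.

vofotjazodoloafa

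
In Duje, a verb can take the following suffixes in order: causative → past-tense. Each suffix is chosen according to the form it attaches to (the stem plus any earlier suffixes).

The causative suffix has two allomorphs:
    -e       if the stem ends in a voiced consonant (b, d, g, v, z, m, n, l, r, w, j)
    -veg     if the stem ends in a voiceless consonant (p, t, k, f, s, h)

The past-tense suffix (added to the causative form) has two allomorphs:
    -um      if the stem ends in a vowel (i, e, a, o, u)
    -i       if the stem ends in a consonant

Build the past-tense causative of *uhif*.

uhifvegi

Since the final consonant of *uhif* is /f/ (voiceless), it takes -veg, giving *uhifveg*.
The causative form *uhifveg*: final sound = /g/, a consonant → -i → *uhifvegi*.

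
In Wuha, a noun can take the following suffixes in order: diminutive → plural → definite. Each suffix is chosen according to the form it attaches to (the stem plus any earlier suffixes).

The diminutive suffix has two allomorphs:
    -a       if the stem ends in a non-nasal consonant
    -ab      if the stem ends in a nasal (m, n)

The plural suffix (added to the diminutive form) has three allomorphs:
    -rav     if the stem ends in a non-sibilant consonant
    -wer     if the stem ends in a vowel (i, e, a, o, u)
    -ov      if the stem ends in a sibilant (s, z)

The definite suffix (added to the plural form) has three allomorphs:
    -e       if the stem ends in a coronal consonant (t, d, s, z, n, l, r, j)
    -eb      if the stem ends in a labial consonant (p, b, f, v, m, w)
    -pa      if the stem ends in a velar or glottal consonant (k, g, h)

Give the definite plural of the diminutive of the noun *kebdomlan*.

*kebdomlan* — final consonant /n/ (a nasal) → -ab → *kebdomlanab*.
Since the final sound of the diminutive form *kebdomlanab* is /b/ (a non-sibilant consonant), it takes -rav, giving *kebdomlanabrav*.
The plural form *kebdomlanabrav*: final consonant = /v/, labial → -eb → *kebdomlanabraveb*.

kebdomlanabraveb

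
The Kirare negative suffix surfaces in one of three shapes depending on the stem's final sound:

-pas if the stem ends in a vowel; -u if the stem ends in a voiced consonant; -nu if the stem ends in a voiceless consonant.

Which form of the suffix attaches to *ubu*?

-pas

Since the final sound of *ubu* is /u/ (a vowel), it takes -pas.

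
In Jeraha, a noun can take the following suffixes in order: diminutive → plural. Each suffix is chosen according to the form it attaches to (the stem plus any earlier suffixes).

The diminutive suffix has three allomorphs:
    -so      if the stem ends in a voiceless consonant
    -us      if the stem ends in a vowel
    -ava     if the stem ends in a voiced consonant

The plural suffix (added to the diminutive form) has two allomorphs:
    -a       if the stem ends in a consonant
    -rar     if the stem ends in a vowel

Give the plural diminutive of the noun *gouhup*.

*gouhup* — final sound /p/ (a voiceless consonant) → -so → *gouhupso*.
The final sound of the diminutive form *gouhupso* is /o/, which is a vowel, so the plural suffix is -rar, giving *gouhupsorar*.

gouhupsorar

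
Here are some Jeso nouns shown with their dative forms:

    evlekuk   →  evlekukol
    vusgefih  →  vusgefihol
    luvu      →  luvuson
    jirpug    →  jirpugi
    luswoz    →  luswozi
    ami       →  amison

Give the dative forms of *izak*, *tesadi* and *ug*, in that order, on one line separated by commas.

izakol, tesadison, ugi

The alternation tracks the final sound of the stem — -ol when the stem ends in a voiceless consonant (*evlekuk*, *vusgefih*); -i when the stem ends in a voiced consonant (*jirpug*, *luswoz*); -son when the stem ends in a vowel (*luvu*, *ami*).
*izak* — final sound /k/ (a voiceless consonant) → -ol → *izakol*.
The final sound of *tesadi* is /i/, which is a vowel, so the suffix is -son, giving *tesadison*.
*ug*: final sound = /g/, a voiced consonant → -i → *ugi*.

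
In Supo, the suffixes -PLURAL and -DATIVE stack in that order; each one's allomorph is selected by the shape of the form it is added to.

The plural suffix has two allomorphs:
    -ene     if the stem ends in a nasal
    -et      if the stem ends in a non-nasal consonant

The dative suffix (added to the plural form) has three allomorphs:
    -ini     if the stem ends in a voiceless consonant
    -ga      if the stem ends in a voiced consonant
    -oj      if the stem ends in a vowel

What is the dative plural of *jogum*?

jogumeneoj

*jogum* — final consonant /m/ (a nasal) → -ene → *jogumene*.
The plural form *jogumene*: final sound = /e/, a vowel → -oj → *jogumeneoj*.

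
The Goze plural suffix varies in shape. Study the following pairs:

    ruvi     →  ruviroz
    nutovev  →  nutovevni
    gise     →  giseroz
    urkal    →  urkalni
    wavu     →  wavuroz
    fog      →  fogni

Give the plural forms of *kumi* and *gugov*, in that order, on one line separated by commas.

kumiroz, gugovni

Looking at the final sound of each stem: -ni when the stem ends in a consonant (*nutovev*, *urkal*, *fog*); -roz when the stem ends in a vowel (*ruvi*, *gise*, *wavu*).
The final sound of *kumi* is /i/, which is a vowel, so the suffix is -roz, giving *kumiroz*.
Since the final sound of *gugov* is /v/ (a consonant), it takes -ni, giving *gugovni*.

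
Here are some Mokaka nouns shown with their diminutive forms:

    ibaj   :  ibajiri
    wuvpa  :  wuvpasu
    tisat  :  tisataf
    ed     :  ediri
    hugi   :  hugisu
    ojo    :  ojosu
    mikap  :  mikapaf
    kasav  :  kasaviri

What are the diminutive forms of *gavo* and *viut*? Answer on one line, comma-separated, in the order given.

gavosu, viutaf

Looking at the final sound of each stem: -af when the stem ends in a voiceless consonant (*tisat*, *mikap*); -iri when the stem ends in a voiced consonant (*ibaj*, *ed*, *kasav*); -su when the stem ends in a vowel (*wuvpa*, *hugi*, *ojo*).
The final sound of *gavo* is /o/, which is a vowel, so the suffix is -su, giving *gavosu*.
*viut*: final sound = /t/, a voiceless consonant → -af → *viutaf*.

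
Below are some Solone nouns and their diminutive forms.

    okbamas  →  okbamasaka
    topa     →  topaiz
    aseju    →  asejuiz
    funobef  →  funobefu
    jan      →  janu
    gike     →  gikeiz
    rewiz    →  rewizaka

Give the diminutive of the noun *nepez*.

nepezaka

The alternation tracks the final sound of the stem — -aka when the stem ends in a sibilant (*okbamas*, *rewiz*); -u when the stem ends in a non-sibilant consonant (*funobef*, *jan*); -iz when the stem ends in a vowel (*topa*, *aseju*, *gike*).
*nepez*: final sound = /z/, a sibilant → -aka → *nepezaka*.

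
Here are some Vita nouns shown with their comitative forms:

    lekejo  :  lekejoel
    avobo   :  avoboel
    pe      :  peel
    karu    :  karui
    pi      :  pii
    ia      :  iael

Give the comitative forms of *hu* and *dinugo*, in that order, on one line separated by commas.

hui, dinugoel

The alternation tracks the last vowel of the stem — -i when the last vowel of the stem is a high vowel (*karu*, *pi*); -el when the last vowel of the stem is a non-high vowel (*lekejo*, *avobo*, *pe*, *ia*).
*hu* — last vowel /u/ (a high vowel) → -i → *hui*.
*dinugo*: last vowel = /o/, a non-high vowel → -el → *dinugoel*.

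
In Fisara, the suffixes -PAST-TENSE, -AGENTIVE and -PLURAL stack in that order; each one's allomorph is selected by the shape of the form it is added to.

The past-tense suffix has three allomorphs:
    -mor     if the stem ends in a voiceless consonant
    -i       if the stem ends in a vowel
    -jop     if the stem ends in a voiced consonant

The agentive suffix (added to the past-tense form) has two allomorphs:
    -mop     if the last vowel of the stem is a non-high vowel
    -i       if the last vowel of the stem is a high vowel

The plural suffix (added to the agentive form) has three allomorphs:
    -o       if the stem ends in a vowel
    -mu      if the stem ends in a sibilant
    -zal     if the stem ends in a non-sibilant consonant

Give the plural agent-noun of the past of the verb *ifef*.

ifefmormopzal

*ifef*: final sound = /f/, a voiceless consonant → -mor → *ifefmor*.
The past-tense form *ifefmor*: last vowel = /o/, a non-high vowel → -mop → *ifefmormop*.
Since the final sound of the agentive form *ifefmormop* is /p/ (a non-sibilant consonant), it takes -zal, giving *ifefmormopzal*.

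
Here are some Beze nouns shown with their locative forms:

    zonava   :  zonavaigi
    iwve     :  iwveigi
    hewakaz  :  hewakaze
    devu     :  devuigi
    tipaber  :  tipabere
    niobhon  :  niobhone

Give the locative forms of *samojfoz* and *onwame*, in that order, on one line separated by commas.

The suffix is conditioned by the final sound: -e when the stem ends in a consonant (*hewakaz*, *tipaber*, *niobhon*); -igi when the stem ends in a vowel (*zonava*, *iwve*, *devu*).
*samojfoz*: final sound = /z/, a consonant → -e → *samojfoze*.
The final sound of *onwame* is /e/, which is a vowel, so the suffix is -igi, giving *onwameigi*.

samojfoze, onwameigi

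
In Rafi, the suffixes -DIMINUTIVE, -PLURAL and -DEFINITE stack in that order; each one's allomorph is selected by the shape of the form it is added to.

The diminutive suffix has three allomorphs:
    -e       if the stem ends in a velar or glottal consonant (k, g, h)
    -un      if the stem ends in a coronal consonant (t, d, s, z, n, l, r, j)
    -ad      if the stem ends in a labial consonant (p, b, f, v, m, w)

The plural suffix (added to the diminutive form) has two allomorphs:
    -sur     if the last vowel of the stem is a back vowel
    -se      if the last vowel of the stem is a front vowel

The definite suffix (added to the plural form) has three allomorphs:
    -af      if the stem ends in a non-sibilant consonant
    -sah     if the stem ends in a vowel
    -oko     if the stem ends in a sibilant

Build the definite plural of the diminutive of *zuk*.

Since the final consonant of *zuk* is /k/ (velar/glottal), it takes -e, giving *zuke*.
The diminutive form *zuke* — last vowel /e/ (a front vowel) → -se → *zukese*.
The final sound of the plural form *zukese* is /e/, which is a vowel, so the definite suffix is -sah, giving *zukesesah*.

zukesesah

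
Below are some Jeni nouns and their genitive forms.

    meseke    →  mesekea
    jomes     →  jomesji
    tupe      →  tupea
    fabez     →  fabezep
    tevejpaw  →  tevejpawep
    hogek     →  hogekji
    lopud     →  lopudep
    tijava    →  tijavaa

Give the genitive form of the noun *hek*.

hekji

The suffix is conditioned by the final sound: -ji when the stem ends in a voiceless consonant (*jomes*, *hogek*); -ep when the stem ends in a voiced consonant (*fabez*, *tevejpaw*, *lopud*); -a when the stem ends in a vowel (*meseke*, *tupe*, *tijava*).
The final sound of *hek* is /k/, which is a voiceless consonant, so the suffix is -ji, giving *hekji*.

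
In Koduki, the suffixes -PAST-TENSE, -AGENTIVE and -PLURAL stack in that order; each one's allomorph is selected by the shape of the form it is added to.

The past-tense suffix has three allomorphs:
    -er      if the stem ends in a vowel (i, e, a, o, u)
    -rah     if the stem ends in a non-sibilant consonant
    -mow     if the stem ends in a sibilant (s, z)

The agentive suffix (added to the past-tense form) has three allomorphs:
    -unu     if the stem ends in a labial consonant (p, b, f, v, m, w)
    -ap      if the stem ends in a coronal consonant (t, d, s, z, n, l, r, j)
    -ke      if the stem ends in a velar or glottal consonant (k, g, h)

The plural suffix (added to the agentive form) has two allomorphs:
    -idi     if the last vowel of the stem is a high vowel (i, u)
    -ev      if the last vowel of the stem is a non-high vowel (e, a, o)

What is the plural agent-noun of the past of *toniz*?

The final sound of *toniz* is /z/, which is a sibilant, so the past-tense suffix is -mow, giving *tonizmow*.
The past-tense form *tonizmow* — final consonant /w/ (labial) → -unu → *tonizmowunu*.
Since the last vowel of the agentive form *tonizmowunu* is /u/ (a high vowel), it takes -idi, giving *tonizmowunuidi*.

tonizmowunuidi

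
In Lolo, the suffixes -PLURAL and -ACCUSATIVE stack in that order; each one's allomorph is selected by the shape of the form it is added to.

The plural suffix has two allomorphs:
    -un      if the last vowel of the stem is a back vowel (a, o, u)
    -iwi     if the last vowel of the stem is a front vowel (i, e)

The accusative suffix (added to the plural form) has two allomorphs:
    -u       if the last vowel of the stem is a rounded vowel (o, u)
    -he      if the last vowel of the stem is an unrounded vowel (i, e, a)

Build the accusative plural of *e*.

*e*: last vowel = /e/, a front vowel → -iwi → *eiwi*.
The last vowel of the plural form *eiwi* is /i/, which is an unrounded vowel, so the accusative suffix is -he, giving *eiwihe*.

eiwihe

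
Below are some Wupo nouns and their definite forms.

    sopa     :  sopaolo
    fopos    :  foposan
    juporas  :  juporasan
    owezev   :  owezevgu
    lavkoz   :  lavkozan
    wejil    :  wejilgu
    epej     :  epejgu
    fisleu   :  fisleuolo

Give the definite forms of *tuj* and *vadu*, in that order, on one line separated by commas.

tujgu, vaduolo

Looking at the final sound of each stem: -an when the stem ends in a sibilant (*fopos*, *juporas*, *lavkoz*); -gu when the stem ends in a non-sibilant consonant (*owezev*, *wejil*, *epej*); -olo when the stem ends in a vowel (*sopa*, *fisleu*).
Since the final sound of *tuj* is /j/ (a non-sibilant consonant), it takes -gu, giving *tujgu*.
*vadu* — final sound /u/ (a vowel) → -olo → *vaduolo*.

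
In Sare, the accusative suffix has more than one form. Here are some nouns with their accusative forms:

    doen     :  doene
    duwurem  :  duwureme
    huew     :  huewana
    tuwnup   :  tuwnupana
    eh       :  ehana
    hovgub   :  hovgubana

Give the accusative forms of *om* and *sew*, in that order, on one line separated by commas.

The pattern is nasality of the final consonant: -e when the stem ends in a nasal (*doen*, *duwurem*); -ana when the stem ends in a non-nasal consonant (*huew*, *tuwnup*, *eh*, *hovgub*).
The final consonant of *om* is /m/, which is a nasal, so the suffix is -e, giving *ome*.
Since the final consonant of *sew* is /w/ (non-nasal), it takes -ana, giving *sewana*.

ome, sewana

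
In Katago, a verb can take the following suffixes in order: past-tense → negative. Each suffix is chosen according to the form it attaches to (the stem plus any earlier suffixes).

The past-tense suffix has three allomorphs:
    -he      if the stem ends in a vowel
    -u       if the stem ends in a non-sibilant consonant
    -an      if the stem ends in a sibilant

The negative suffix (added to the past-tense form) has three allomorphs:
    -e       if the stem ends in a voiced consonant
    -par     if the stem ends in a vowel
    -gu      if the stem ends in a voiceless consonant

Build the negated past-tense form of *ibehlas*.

The final sound of *ibehlas* is /s/, which is a sibilant, so the past-tense suffix is -an, giving *ibehlasan*.
Since the final sound of the past-tense form *ibehlasan* is /n/ (a voiced consonant), it takes -e, giving *ibehlasane*.

ibehlasane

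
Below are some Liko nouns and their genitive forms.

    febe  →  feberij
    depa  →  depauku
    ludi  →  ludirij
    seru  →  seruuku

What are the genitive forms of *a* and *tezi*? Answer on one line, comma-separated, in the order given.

auku, tezirij

Looking at the last vowel of each stem: -rij when the last vowel of the stem is a front vowel (*febe*, *ludi*); -uku when the last vowel of the stem is a back vowel (*depa*, *seru*).
*a*: last vowel = /a/, a back vowel → -uku → *auku*.
Since the last vowel of *tezi* is /i/ (a front vowel), it takes -rij, giving *tezirij*.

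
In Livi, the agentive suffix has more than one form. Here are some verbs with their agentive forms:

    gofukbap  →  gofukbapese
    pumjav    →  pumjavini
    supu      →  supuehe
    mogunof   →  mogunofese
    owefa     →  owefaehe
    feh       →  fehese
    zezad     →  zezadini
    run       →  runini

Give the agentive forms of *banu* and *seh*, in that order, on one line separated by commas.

banuehe, sehese

The alternation tracks the final sound of the stem — -ese when the stem ends in a voiceless consonant (*gofukbap*, *mogunof*, *feh*); -ini when the stem ends in a voiced consonant (*pumjav*, *zezad*, *run*); -ehe when the stem ends in a vowel (*supu*, *owefa*).
The final sound of *banu* is /u/, which is a vowel, so the suffix is -ehe, giving *banuehe*.
Since the final sound of *seh* is /h/ (a voiceless consonant), it takes -ese, giving *sehese*.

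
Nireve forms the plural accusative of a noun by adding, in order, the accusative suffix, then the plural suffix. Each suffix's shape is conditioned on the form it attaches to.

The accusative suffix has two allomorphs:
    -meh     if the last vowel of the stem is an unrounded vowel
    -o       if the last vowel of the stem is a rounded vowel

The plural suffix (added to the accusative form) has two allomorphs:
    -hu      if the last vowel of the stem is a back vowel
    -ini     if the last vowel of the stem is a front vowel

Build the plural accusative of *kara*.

The last vowel of *kara* is /a/, which is an unrounded vowel, so the accusative suffix is -meh, giving *karameh*.
The last vowel of the accusative form *karameh* is /e/, which is a front vowel, so the plural suffix is -ini, giving *karamehini*.

karamehini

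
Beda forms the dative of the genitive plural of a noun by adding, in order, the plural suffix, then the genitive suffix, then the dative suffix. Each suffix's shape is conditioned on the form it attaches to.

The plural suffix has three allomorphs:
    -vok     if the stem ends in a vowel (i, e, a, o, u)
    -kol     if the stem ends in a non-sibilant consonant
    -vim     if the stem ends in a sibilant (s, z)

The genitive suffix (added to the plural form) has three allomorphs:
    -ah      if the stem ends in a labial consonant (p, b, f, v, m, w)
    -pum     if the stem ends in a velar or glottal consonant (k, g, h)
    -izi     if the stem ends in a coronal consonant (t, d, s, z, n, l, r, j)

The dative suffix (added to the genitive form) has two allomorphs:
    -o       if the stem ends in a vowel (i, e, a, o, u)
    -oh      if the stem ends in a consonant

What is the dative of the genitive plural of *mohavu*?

*mohavu* — final sound /u/ (a vowel) → -vok → *mohavuvok*.
Since the final consonant of the plural form *mohavuvok* is /k/ (velar/glottal), it takes -pum, giving *mohavuvokpum*.
The final sound of the genitive form *mohavuvokpum* is /m/, which is a consonant, so the dative suffix is -oh, giving *mohavuvokpumoh*.

mohavuvokpumoh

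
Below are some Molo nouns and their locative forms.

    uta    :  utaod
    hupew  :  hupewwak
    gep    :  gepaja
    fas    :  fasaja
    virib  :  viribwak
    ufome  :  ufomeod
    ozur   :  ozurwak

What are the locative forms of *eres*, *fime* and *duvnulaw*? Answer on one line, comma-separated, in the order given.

eresaja, fimeod, duvnulawwak

Looking at the final sound of each stem: -aja when the stem ends in a voiceless consonant (*gep*, *fas*); -wak when the stem ends in a voiced consonant (*hupew*, *virib*, *ozur*); -od when the stem ends in a vowel (*uta*, *ufome*).
*eres* — final sound /s/ (a voiceless consonant) → -aja → *eresaja*.
Since the final sound of *fime* is /e/ (a vowel), it takes -od, giving *fimeod*.
*duvnulaw* — final sound /w/ (a voiced consonant) → -wak → *duvnulawwak*.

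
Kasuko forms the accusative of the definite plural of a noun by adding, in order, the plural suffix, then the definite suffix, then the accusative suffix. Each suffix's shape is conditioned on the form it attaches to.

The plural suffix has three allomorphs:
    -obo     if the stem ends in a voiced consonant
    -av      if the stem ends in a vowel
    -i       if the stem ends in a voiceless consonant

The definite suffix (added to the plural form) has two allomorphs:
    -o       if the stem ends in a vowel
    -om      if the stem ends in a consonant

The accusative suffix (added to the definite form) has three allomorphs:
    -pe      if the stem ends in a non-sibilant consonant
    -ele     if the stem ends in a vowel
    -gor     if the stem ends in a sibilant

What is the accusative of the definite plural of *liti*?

Since the final sound of *liti* is /i/ (a vowel), it takes -av, giving *litiav*.
The plural form *litiav*: final sound = /v/, a consonant → -om → *litiavom*.
The definite form *litiavom*: final sound = /m/, a non-sibilant consonant → -pe → *litiavompe*.

litiavompe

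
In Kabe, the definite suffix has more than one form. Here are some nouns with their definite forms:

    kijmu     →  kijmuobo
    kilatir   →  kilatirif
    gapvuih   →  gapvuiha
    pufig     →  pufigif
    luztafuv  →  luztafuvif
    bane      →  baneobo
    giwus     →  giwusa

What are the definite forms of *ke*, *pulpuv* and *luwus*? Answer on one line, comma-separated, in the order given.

keobo, pulpuvif, luwusa

The suffix is conditioned by the final sound: -a when the stem ends in a voiceless consonant (*gapvuih*, *giwus*); -if when the stem ends in a voiced consonant (*kilatir*, *pufig*, *luztafuv*); -obo when the stem ends in a vowel (*kijmu*, *bane*).
*ke*: final sound = /e/, a vowel → -obo → *keobo*.
*pulpuv* — final sound /v/ (a voiced consonant) → -if → *pulpuvif*.
*luwus* — final sound /s/ (a voiceless consonant) → -a → *luwusa*.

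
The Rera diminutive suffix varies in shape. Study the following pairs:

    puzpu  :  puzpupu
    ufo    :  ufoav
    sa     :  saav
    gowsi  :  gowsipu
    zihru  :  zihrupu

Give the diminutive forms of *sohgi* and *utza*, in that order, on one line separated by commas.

sohgipu, utzaav

The pattern is height harmony: -pu when the last vowel of the stem is a high vowel (*puzpu*, *gowsi*, *zihru*); -av when the last vowel of the stem is a non-high vowel (*ufo*, *sa*).
Since the last vowel of *sohgi* is /i/ (a high vowel), it takes -pu, giving *sohgipu*.
*utza*: last vowel = /a/, a non-high vowel → -av → *utzaav*.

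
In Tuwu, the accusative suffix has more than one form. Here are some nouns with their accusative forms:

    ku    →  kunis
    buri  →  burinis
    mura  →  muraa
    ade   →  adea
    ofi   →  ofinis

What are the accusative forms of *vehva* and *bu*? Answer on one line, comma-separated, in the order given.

vehvaa, bunis

Looking at the last vowel of each stem: -nis when the last vowel of the stem is a high vowel (*ku*, *buri*, *ofi*); -a when the last vowel of the stem is a non-high vowel (*mura*, *ade*).
*vehva*: last vowel = /a/, a non-high vowel → -a → *vehvaa*.
*bu*: last vowel = /u/, a high vowel → -nis → *bunis*.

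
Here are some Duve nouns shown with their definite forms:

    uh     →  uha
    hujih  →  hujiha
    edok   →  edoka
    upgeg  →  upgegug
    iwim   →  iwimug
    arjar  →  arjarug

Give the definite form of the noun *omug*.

The alternation tracks the final consonant of the stem — -a when the stem ends in a voiceless consonant (*uh*, *hujih*, *edok*); -ug when the stem ends in a voiced consonant (*upgeg*, *iwim*, *arjar*).
*omug*: final consonant = /g/, voiced → -ug → *omugug*.

omugug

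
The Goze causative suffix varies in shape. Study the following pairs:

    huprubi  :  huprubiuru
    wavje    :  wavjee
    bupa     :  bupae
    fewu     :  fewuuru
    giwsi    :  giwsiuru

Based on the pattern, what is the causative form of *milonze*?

milonzee

The suffix is conditioned by the last vowel: -uru when the last vowel of the stem is a high vowel (*huprubi*, *fewu*, *giwsi*); -e when the last vowel of the stem is a non-high vowel (*wavje*, *bupa*).
The last vowel of *milonze* is /e/, which is a non-high vowel, so the suffix is -e, giving *milonzee*.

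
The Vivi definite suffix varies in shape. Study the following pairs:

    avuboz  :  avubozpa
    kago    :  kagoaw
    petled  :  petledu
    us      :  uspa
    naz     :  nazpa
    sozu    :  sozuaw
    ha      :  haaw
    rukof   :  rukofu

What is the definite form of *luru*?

Looking at the final sound of each stem: -pa when the stem ends in a sibilant (*avuboz*, *us*, *naz*); -u when the stem ends in a non-sibilant consonant (*petled*, *rukof*); -aw when the stem ends in a vowel (*kago*, *sozu*, *ha*).
*luru*: final sound = /u/, a vowel → -aw → *luruaw*.

luruaw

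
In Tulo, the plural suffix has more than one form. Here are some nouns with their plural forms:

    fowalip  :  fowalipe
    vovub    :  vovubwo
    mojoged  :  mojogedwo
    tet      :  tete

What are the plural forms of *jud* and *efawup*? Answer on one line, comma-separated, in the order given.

The suffix is conditioned by the final consonant: -e when the stem ends in a voiceless consonant (*fowalip*, *tet*); -wo when the stem ends in a voiced consonant (*vovub*, *mojoged*).
The final consonant of *jud* is /d/, which is voiced, so the suffix is -wo, giving *judwo*.
*efawup*: final consonant = /p/, voiceless → -e → *efawupe*.

judwo, efawupe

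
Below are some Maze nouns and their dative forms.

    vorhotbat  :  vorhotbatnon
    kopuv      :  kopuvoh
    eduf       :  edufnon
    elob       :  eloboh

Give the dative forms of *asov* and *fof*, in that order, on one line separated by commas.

The pattern is voicing of the final consonant: -non when the stem ends in a voiceless consonant (*vorhotbat*, *eduf*); -oh when the stem ends in a voiced consonant (*kopuv*, *elob*).
The final consonant of *asov* is /v/, which is voiced, so the suffix is -oh, giving *asovoh*.
*fof* — final consonant /f/ (voiceless) → -non → *fofnon*.

asovoh, fofnon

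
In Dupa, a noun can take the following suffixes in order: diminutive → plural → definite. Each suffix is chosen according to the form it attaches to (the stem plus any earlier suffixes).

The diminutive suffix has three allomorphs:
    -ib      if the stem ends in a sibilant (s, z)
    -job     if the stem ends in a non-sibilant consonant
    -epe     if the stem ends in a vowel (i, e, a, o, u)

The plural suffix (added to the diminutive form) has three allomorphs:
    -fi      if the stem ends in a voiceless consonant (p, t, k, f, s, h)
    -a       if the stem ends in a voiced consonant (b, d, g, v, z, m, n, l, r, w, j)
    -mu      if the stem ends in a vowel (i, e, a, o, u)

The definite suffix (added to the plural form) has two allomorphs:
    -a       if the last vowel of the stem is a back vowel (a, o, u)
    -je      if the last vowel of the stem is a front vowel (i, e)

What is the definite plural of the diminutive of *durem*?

*durem*: final sound = /m/, a non-sibilant consonant → -job → *duremjob*.
The final sound of the diminutive form *duremjob* is /b/, which is a voiced consonant, so the plural suffix is -a, giving *duremjoba*.
The plural form *duremjoba*: last vowel = /a/, a back vowel → -a → *duremjobaa*.

duremjobaa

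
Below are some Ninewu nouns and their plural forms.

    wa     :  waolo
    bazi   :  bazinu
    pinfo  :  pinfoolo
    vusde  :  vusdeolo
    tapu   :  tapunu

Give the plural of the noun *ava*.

avaolo

The pattern is height harmony: -nu when the last vowel of the stem is a high vowel (*bazi*, *tapu*); -olo when the last vowel of the stem is a non-high vowel (*wa*, *pinfo*, *vusde*).
*ava* — last vowel /a/ (a non-high vowel) → -olo → *avaolo*.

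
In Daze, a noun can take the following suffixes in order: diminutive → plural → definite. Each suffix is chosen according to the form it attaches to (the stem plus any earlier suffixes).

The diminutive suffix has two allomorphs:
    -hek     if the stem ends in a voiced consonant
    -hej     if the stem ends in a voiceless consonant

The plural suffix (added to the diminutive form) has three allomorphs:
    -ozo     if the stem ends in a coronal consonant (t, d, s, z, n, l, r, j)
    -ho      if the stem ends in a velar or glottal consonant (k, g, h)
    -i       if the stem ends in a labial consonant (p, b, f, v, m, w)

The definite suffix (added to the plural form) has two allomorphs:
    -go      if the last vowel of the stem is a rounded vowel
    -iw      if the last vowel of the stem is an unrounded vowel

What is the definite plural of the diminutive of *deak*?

*deak* — final consonant /k/ (voiceless) → -hej → *deakhej*.
Since the final consonant of the diminutive form *deakhej* is /j/ (coronal), it takes -ozo, giving *deakhejozo*.
The last vowel of the plural form *deakhejozo* is /o/, which is a rounded vowel, so the definite suffix is -go, giving *deakhejozogo*.

deakhejozogo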